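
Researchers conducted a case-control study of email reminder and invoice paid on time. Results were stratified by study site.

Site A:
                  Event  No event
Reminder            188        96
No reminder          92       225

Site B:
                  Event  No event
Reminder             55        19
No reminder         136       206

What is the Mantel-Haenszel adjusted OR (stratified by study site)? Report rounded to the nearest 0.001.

4.669

OR_MH = Σ(aᵢdᵢ/nᵢ) / Σ(bᵢcᵢ/nᵢ), where nᵢ is the stratum total.
Stratum 1 (Site A): n = 601; a·d/n = 188·225/601 = 70.3827; b·c/n = 96·92/601 = 14.6955
Stratum 2 (Site B): n = 416; a·d/n = 55·206/416 = 27.2356; b·c/n = 19·136/416 = 6.2115
OR_MH = (70.3827 + 27.2356) / (14.6955 + 6.2115) = 97.6183 / 20.9070 = 4.66916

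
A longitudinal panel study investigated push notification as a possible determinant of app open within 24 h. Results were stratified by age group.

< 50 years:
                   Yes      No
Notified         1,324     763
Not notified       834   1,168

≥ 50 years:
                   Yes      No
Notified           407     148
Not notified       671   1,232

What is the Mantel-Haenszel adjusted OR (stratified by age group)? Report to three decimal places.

2.970

OR_MH = Σ(aᵢdᵢ/nᵢ) / Σ(bᵢcᵢ/nᵢ), where nᵢ is the stratum total.
Stratum 1 (< 50 years): n = 4089; a·d/n = 1324·1168/4089 = 378.1932; b·c/n = 763·834/4089 = 155.6229
Stratum 2 (≥ 50 years): n = 2458; a·d/n = 407·1232/2458 = 203.9967; b·c/n = 148·671/2458 = 40.4020
OR_MH = (378.1932 + 203.9967) / (155.6229 + 40.4020) = 582.1899 / 196.0248 = 2.96998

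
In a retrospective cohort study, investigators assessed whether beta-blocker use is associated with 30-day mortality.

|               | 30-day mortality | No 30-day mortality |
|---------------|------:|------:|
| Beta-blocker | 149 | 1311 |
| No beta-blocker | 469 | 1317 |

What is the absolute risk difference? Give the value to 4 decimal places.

-0.1605

Cells: a = 149, b = 1311, c = 469, d = 1317.
Risk in exposed = 149/1460 = 0.102055; risk in unexposed = 469/1786 = 0.262598.
Risk difference = 0.102055 − 0.262598 = -0.160543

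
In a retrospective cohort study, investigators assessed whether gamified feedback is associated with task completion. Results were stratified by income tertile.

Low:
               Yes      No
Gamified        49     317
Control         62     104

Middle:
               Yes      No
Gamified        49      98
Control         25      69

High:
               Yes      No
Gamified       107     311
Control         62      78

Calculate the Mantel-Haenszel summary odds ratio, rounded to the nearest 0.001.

0.472

OR_MH = Σ(aᵢdᵢ/nᵢ) / Σ(bᵢcᵢ/nᵢ), where nᵢ is the stratum total.
Stratum 1 (Low): n = 532; a·d/n = 49·104/532 = 9.5789; b·c/n = 317·62/532 = 36.9436
Stratum 2 (Middle): n = 241; a·d/n = 49·69/241 = 14.0290; b·c/n = 98·25/241 = 10.1660
Stratum 3 (High): n = 558; a·d/n = 107·78/558 = 14.9570; b·c/n = 311·62/558 = 34.5556
OR_MH = (9.5789 + 14.0290 + 14.9570) / (36.9436 + 10.1660 + 34.5556) = 38.5650 / 81.6651 = 0.47223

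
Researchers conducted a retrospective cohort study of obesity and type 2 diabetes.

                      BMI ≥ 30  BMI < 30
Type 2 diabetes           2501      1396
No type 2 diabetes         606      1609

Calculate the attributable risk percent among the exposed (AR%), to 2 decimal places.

Reading the table with exposure as columns: a = 2501 (BMI ≥ 30, case), b = 606 (BMI ≥ 30, non-case), c = 1396 (BMI < 30, case), d = 1609.
Risk in exposed = 2501/3107 = 0.80496; risk in unexposed = 1396/3005 = 0.46456.
RR = 0.80496/0.46456 = 1.73273
AR% = (RR − 1)/RR × 100 = (1.73273 − 1)/1.73273 × 100 = 42.2877%

42.29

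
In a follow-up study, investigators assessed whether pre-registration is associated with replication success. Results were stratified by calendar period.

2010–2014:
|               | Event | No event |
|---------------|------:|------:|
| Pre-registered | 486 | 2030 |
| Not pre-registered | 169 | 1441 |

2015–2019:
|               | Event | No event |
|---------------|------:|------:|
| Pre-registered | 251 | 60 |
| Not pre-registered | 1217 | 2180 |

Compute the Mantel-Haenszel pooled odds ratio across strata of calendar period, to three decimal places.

OR_MH = Σ(aᵢdᵢ/nᵢ) / Σ(bᵢcᵢ/nᵢ), where nᵢ is the stratum total.
Stratum 1 (2010–2014): n = 4126; a·d/n = 486·1441/4126 = 169.7349; b·c/n = 2030·169/4126 = 83.1483
Stratum 2 (2015–2019): n = 3708; a·d/n = 251·2180/3708 = 147.5674; b·c/n = 60·1217/3708 = 19.6926
OR_MH = (169.7349 + 147.5674) / (83.1483 + 19.6926) = 317.3023 / 102.8409 = 3.08537

3.085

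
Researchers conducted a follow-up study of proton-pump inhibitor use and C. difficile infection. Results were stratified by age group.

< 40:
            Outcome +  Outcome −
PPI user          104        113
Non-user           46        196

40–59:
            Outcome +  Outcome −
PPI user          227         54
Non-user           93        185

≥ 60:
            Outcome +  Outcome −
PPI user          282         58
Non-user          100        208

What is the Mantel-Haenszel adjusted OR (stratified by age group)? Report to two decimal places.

7.18

OR_MH = Σ(aᵢdᵢ/nᵢ) / Σ(bᵢcᵢ/nᵢ), where nᵢ is the stratum total.
Stratum 1 (< 40): n = 459; a·d/n = 104·196/459 = 44.4096; b·c/n = 113·46/459 = 11.3246
Stratum 2 (40–59): n = 559; a·d/n = 227·185/559 = 75.1252; b·c/n = 54·93/559 = 8.9839
Stratum 3 (≥ 60): n = 648; a·d/n = 282·208/648 = 90.5185; b·c/n = 58·100/648 = 8.9506
OR_MH = (44.4096 + 75.1252 + 90.5185) / (11.3246 + 8.9839 + 8.9506) = 210.0533 / 29.2591 = 7.17907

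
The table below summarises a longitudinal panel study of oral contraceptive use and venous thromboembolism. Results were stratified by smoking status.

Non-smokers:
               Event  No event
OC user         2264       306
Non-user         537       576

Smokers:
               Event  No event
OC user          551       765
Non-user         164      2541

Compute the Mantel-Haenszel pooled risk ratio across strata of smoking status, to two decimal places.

2.46

RR_MH = Σ(aᵢ·n₀ᵢ/nᵢ) / Σ(cᵢ·n₁ᵢ/nᵢ), with n₁ᵢ = aᵢ+bᵢ (exposed), n₀ᵢ = cᵢ+dᵢ (unexposed), nᵢ = n₁ᵢ+n₀ᵢ.
Stratum 1 (Non-smokers): n₁ = 2570, n₀ = 1113, n = 3683; a·n₀/n = 2264·1113/3683 = 684.1792; c·n₁/n = 537·2570/3683 = 374.7190
Stratum 2 (Smokers): n₁ = 1316, n₀ = 2705, n = 4021; a·n₀/n = 551·2705/4021 = 370.6677; c·n₁/n = 164·1316/4021 = 53.6742
RR_MH = (684.1792 + 370.6677) / (374.7190 + 53.6742) = 1054.8469 / 428.3932 = 2.46233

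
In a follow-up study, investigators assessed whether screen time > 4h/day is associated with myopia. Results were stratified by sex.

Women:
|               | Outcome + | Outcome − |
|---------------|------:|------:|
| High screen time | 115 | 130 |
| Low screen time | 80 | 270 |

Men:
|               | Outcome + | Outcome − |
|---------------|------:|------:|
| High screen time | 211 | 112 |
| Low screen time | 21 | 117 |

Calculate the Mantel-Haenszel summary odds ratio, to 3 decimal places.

4.683

OR_MH = Σ(aᵢdᵢ/nᵢ) / Σ(bᵢcᵢ/nᵢ), where nᵢ is the stratum total.
Stratum 1 (Women): n = 595; a·d/n = 115·270/595 = 52.1849; b·c/n = 130·80/595 = 17.4790
Stratum 2 (Men): n = 461; a·d/n = 211·117/461 = 53.5510; b·c/n = 112·21/461 = 5.1020
OR_MH = (52.1849 + 53.5510) / (17.4790 + 5.1020) = 105.7359 / 22.5809 = 4.68253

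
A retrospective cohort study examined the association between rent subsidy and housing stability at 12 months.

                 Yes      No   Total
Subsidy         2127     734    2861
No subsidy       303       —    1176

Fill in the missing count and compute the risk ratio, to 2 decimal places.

2.89

The missing cell is in the unexposed row: 1176 − 303 = 873.
So a = 2127, b = 734, c = 303, d = 873.
RR = [a/(a+b)] / [c/(c+d)] = (2127/2861) / (303/1176) = 0.74345/0.25765 = 2.88546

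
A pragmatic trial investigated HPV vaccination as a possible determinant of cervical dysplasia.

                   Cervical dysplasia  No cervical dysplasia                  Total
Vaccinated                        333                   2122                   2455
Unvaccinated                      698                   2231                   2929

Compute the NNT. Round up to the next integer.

Risk in treated group = 333/2455 = 0.13564; risk in control = 698/2929 = 0.23831.
Absolute risk reduction = 0.23831 − 0.13564 = 0.10267
NNT = 1 / ARR = 1 / 0.10267 = 9.740 → round up → 10

10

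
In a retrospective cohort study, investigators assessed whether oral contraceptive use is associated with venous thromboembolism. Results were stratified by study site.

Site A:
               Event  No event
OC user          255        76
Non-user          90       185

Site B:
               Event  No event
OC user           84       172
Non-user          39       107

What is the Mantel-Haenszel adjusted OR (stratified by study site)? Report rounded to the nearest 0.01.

OR_MH = Σ(aᵢdᵢ/nᵢ) / Σ(bᵢcᵢ/nᵢ), where nᵢ is the stratum total.
Stratum 1 (Site A): n = 606; a·d/n = 255·185/606 = 77.8465; b·c/n = 76·90/606 = 11.2871
Stratum 2 (Site B): n = 402; a·d/n = 84·107/402 = 22.3582; b·c/n = 172·39/402 = 16.6866
OR_MH = (77.8465 + 22.3582) / (11.2871 + 16.6866) = 100.2047 / 27.9737 = 3.58211

3.58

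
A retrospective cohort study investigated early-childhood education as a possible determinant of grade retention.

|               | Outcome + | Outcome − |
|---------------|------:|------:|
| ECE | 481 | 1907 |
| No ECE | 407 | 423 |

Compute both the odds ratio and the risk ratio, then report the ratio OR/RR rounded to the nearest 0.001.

Cells: a = 481, b = 1907, c = 407, d = 423.
OR = (481·423)/(1907·407) = 203463/776149 = 0.26214
Risk in exposed = 481/2388 = 0.20142; risk in unexposed = 407/830 = 0.49036; RR = 0.41077
OR/RR = 0.26214 / 0.41077 = 0.63818
The outcome is not rare, so the OR lies further from 1 than the RR.

0.638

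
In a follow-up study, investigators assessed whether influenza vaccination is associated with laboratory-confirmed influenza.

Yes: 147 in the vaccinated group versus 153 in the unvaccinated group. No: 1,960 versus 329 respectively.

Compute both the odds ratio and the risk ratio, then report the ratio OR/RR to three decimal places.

0.734

From the description: a = 147, b = 1960, c = 153, d = 329.
OR = (147·329)/(1960·153) = 48363/299880 = 0.16127
Risk in exposed = 147/2107 = 0.06977; risk in unexposed = 153/482 = 0.31743; RR = 0.21979
OR/RR = 0.16127 / 0.21979 = 0.73377
The outcome is not rare, so the OR lies further from 1 than the RR.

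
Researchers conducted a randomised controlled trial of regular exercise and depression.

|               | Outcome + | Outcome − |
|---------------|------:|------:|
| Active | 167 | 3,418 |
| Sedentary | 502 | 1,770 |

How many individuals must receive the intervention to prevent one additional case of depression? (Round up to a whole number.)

6

Risk in treated group = 167/3585 = 0.04658; risk in control = 502/2272 = 0.22095.
Absolute risk reduction = 0.22095 − 0.04658 = 0.17437
NNT = 1 / ARR = 1 / 0.17437 = 5.735 → round up → 6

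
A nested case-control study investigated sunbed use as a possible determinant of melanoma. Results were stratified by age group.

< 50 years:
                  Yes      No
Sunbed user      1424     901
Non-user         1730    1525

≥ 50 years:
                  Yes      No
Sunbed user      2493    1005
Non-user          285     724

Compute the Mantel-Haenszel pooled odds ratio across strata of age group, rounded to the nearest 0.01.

OR_MH = Σ(aᵢdᵢ/nᵢ) / Σ(bᵢcᵢ/nᵢ), where nᵢ is the stratum total.
Stratum 1 (< 50 years): n = 5580; a·d/n = 1424·1525/5580 = 389.1756; b·c/n = 901·1730/5580 = 279.3423
Stratum 2 (≥ 50 years): n = 4507; a·d/n = 2493·724/4507 = 400.4730; b·c/n = 1005·285/4507 = 63.5511
OR_MH = (389.1756 + 400.4730) / (279.3423 + 63.5511) = 789.6487 / 342.8934 = 2.30290

2.30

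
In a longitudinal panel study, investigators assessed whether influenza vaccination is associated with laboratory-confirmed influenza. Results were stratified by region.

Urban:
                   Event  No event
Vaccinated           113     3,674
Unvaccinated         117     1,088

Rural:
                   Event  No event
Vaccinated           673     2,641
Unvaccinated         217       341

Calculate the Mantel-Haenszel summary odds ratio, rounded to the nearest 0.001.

0.358

OR_MH = Σ(aᵢdᵢ/nᵢ) / Σ(bᵢcᵢ/nᵢ), where nᵢ is the stratum total.
Stratum 1 (Urban): n = 4992; a·d/n = 113·1088/4992 = 24.6282; b·c/n = 3674·117/4992 = 86.1094
Stratum 2 (Rural): n = 3872; a·d/n = 673·341/3872 = 59.2699; b·c/n = 2641·217/3872 = 148.0106
OR_MH = (24.6282 + 59.2699) / (86.1094 + 148.0106) = 83.8981 / 234.1200 = 0.35836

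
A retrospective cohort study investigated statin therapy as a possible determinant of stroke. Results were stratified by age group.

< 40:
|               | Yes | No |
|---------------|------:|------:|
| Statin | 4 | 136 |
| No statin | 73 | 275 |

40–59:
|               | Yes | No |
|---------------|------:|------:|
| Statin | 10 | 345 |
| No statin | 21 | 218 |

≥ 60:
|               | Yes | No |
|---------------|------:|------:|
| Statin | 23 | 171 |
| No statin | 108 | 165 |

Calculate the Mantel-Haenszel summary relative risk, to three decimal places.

0.259

RR_MH = Σ(aᵢ·n₀ᵢ/nᵢ) / Σ(cᵢ·n₁ᵢ/nᵢ), with n₁ᵢ = aᵢ+bᵢ (exposed), n₀ᵢ = cᵢ+dᵢ (unexposed), nᵢ = n₁ᵢ+n₀ᵢ.
Stratum 1 (< 40): n₁ = 140, n₀ = 348, n = 488; a·n₀/n = 4·348/488 = 2.8525; c·n₁/n = 73·140/488 = 20.9426
Stratum 2 (40–59): n₁ = 355, n₀ = 239, n = 594; a·n₀/n = 10·239/594 = 4.0236; c·n₁/n = 21·355/594 = 12.5505
Stratum 3 (≥ 60): n₁ = 194, n₀ = 273, n = 467; a·n₀/n = 23·273/467 = 13.4454; c·n₁/n = 108·194/467 = 44.8651
RR_MH = (2.8525 + 4.0236 + 13.4454) / (20.9426 + 12.5505 + 44.8651) = 20.3214 / 78.3582 = 0.25934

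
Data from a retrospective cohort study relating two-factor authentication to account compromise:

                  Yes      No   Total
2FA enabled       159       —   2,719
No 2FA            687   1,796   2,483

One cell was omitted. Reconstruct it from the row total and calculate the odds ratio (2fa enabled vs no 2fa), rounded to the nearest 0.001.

The missing cell is in the exposed row: 2719 − 159 = 2560.
So a = 159, b = 2560, c = 687, d = 1796.
OR = (a·d)/(b·c) = (159 × 1796) / (2560 × 687) = 285564 / 1758720 = 0.16237

0.162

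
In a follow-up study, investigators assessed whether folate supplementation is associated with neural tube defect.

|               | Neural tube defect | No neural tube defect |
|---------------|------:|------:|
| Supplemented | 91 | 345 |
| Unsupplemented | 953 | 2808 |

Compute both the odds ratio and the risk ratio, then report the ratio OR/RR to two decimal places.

Cells: a = 91, b = 345, c = 953, d = 2808.
OR = (91·2808)/(345·953) = 255528/328785 = 0.77719
Risk in exposed = 91/436 = 0.20872; risk in unexposed = 953/3761 = 0.25339; RR = 0.82369
OR/RR = 0.77719 / 0.82369 = 0.94354
The outcome is not rare, so the OR lies further from 1 than the RR.

0.94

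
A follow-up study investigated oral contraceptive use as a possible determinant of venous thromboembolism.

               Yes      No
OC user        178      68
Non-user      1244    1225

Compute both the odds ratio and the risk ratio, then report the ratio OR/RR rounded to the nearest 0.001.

Cells: a = 178, b = 68, c = 1244, d = 1225.
OR = (178·1225)/(68·1244) = 218050/84592 = 2.57767
Risk in exposed = 178/246 = 0.72358; risk in unexposed = 1244/2469 = 0.50385; RR = 1.43610
OR/RR = 2.57767 / 1.43610 = 1.79490
The outcome is not rare, so the OR lies further from 1 than the RR.

1.795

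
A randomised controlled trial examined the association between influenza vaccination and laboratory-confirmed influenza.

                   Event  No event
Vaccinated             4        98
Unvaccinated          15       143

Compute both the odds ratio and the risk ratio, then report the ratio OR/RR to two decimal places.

Cells: a = 4, b = 98, c = 15, d = 143.
OR = (4·143)/(98·15) = 572/1470 = 0.38912
Risk in exposed = 4/102 = 0.03922; risk in unexposed = 15/158 = 0.09494; RR = 0.41307
OR/RR = 0.38912 / 0.41307 = 0.94200
The outcome is rare in both groups, so OR ≈ RR (ratio near 1).

0.94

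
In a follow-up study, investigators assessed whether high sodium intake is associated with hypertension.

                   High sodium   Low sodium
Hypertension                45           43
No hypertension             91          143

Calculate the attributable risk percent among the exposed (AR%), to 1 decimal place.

30.1

Reading the table with exposure as columns: a = 45 (High sodium, case), b = 91 (High sodium, non-case), c = 43 (Low sodium, case), d = 143.
Risk in exposed = 45/136 = 0.33088; risk in unexposed = 43/186 = 0.23118.
RR = 0.33088/0.23118 = 1.43126
AR% = (RR − 1)/RR × 100 = (1.43126 − 1)/1.43126 × 100 = 30.1314%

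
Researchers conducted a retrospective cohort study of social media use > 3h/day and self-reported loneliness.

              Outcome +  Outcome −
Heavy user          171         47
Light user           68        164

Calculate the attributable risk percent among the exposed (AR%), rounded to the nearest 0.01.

Cells: a = 171, b = 47, c = 68, d = 164.
Risk in exposed = 171/218 = 0.78440; risk in unexposed = 68/232 = 0.29310.
RR = 0.78440/0.29310 = 2.67620
AR% = (RR − 1)/RR × 100 = (2.67620 − 1)/2.67620 × 100 = 62.6336%

62.63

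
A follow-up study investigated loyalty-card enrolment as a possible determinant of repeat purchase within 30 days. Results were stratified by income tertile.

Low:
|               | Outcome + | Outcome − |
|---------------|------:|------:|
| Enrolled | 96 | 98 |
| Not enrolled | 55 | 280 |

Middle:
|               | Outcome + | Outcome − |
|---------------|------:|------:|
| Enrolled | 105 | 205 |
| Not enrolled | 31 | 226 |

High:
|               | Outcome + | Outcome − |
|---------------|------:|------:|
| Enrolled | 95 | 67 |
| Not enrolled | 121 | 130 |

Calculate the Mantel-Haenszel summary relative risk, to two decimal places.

RR_MH = Σ(aᵢ·n₀ᵢ/nᵢ) / Σ(cᵢ·n₁ᵢ/nᵢ), with n₁ᵢ = aᵢ+bᵢ (exposed), n₀ᵢ = cᵢ+dᵢ (unexposed), nᵢ = n₁ᵢ+n₀ᵢ.
Stratum 1 (Low): n₁ = 194, n₀ = 335, n = 529; a·n₀/n = 96·335/529 = 60.7940; c·n₁/n = 55·194/529 = 20.1701
Stratum 2 (Middle): n₁ = 310, n₀ = 257, n = 567; a·n₀/n = 105·257/567 = 47.5926; c·n₁/n = 31·310/567 = 16.9489
Stratum 3 (High): n₁ = 162, n₀ = 251, n = 413; a·n₀/n = 95·251/413 = 57.7361; c·n₁/n = 121·162/413 = 47.4625
RR_MH = (60.7940 + 47.5926 + 57.7361) / (20.1701 + 16.9489 + 47.4625) = 166.1226 / 84.5815 = 1.96405

1.96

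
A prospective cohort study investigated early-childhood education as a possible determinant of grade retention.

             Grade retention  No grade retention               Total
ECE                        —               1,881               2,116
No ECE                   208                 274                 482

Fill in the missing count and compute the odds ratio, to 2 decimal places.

The missing cell is in the exposed row: 2116 − 1881 = 235.
So a = 235, b = 1881, c = 208, d = 274.
OR = (a·d)/(b·c) = (235 × 274) / (1881 × 208) = 64390 / 391248 = 0.16458

0.16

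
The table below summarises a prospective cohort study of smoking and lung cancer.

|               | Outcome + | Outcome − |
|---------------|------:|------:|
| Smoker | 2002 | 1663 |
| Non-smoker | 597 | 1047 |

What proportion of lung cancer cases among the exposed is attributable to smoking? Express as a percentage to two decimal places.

33.52

Cells: a = 2002, b = 1663, c = 597, d = 1047.
Risk in exposed = 2002/3665 = 0.54625; risk in unexposed = 597/1644 = 0.36314.
RR = 0.54625/0.36314 = 1.50424
AR% = (RR − 1)/RR × 100 = (1.50424 − 1)/1.50424 × 100 = 33.5213%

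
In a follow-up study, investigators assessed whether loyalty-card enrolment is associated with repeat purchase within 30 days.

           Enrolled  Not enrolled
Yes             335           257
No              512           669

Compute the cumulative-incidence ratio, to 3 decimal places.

Reading the table with exposure as columns: a = 335 (Enrolled, case), b = 512 (Enrolled, non-case), c = 257 (Not enrolled, case), d = 669.
Risk in exposed = 335/847 = 0.39551; risk in unexposed = 257/926 = 0.27754.
RR = 0.39551 / 0.27754 = 1.42508
The risk among the exposed is 1.43 times that among the unexposed.

1.425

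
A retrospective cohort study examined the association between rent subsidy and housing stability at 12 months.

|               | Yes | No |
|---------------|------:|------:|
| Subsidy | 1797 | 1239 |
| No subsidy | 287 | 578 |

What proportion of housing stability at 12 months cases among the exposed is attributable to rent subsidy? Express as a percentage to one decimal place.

Cells: a = 1797, b = 1239, c = 287, d = 578.
Risk in exposed = 1797/3036 = 0.59190; risk in unexposed = 287/865 = 0.33179.
RR = 0.59190/0.33179 = 1.78394
AR% = (RR − 1)/RR × 100 = (1.78394 − 1)/1.78394 × 100 = 43.9443%

43.9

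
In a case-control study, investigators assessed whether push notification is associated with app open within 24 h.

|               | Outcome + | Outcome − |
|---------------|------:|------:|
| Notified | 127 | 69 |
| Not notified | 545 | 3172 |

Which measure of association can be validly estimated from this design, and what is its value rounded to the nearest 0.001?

Cells: a = 127, b = 69, c = 545, d = 3172.
This is a case-control study: participants were sampled on outcome status, so risks in the source population cannot be estimated directly — relative risk is not valid here. The odds ratio is the appropriate measure.
OR = (a·d)/(b·c) = (127 × 3172) / (69 × 545) = 402844 / 37605 = 10.71251

10.713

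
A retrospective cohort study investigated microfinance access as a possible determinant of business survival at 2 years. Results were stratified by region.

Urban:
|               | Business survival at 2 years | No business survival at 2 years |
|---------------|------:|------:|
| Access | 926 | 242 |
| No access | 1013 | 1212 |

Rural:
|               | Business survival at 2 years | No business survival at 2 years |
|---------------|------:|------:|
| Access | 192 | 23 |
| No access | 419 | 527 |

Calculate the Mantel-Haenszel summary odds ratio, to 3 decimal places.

5.188

OR_MH = Σ(aᵢdᵢ/nᵢ) / Σ(bᵢcᵢ/nᵢ), where nᵢ is the stratum total.
Stratum 1 (Urban): n = 3393; a·d/n = 926·1212/3393 = 330.7728; b·c/n = 242·1013/3393 = 72.2505
Stratum 2 (Rural): n = 1161; a·d/n = 192·527/1161 = 87.1525; b·c/n = 23·419/1161 = 8.3006
OR_MH = (330.7728 + 87.1525) / (72.2505 + 8.3006) = 417.9252 / 80.5511 = 5.18832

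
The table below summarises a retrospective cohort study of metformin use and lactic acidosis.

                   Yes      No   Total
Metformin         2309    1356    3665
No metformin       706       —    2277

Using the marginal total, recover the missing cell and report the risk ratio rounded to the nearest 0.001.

The missing cell is in the unexposed row: 2277 − 706 = 1571.
So a = 2309, b = 1356, c = 706, d = 1571.
RR = [a/(a+b)] / [c/(c+d)] = (2309/3665) / (706/2277) = 0.63001/0.31006 = 2.03193

2.032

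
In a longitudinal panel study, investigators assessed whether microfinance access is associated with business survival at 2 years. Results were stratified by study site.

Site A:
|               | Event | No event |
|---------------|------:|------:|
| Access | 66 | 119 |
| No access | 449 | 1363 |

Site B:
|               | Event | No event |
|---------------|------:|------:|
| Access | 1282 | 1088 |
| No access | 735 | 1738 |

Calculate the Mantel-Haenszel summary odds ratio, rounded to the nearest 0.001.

OR_MH = Σ(aᵢdᵢ/nᵢ) / Σ(bᵢcᵢ/nᵢ), where nᵢ is the stratum total.
Stratum 1 (Site A): n = 1997; a·d/n = 66·1363/1997 = 45.0466; b·c/n = 119·449/1997 = 26.7556
Stratum 2 (Site B): n = 4843; a·d/n = 1282·1738/4843 = 460.0694; b·c/n = 1088·735/4843 = 165.1208
OR_MH = (45.0466 + 460.0694) / (26.7556 + 165.1208) = 505.1159 / 191.8764 = 2.63251

2.633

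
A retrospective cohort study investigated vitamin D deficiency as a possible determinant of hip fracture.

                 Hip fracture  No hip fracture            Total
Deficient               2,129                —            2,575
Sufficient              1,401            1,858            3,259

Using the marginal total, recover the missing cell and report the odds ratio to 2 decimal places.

6.33

The missing cell is in the exposed row: 2575 − 2129 = 446.
So a = 2129, b = 446, c = 1401, d = 1858.
OR = (a·d)/(b·c) = (2129 × 1858) / (446 × 1401) = 3955682 / 624846 = 6.33065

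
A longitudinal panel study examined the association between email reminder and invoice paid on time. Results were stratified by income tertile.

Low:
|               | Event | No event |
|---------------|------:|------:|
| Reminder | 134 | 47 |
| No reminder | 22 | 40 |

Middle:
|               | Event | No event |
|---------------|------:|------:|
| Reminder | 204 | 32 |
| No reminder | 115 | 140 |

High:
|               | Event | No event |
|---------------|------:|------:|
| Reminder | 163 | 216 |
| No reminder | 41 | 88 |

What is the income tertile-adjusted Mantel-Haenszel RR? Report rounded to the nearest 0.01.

RR_MH = Σ(aᵢ·n₀ᵢ/nᵢ) / Σ(cᵢ·n₁ᵢ/nᵢ), with n₁ᵢ = aᵢ+bᵢ (exposed), n₀ᵢ = cᵢ+dᵢ (unexposed), nᵢ = n₁ᵢ+n₀ᵢ.
Stratum 1 (Low): n₁ = 181, n₀ = 62, n = 243; a·n₀/n = 134·62/243 = 34.1893; c·n₁/n = 22·181/243 = 16.3868
Stratum 2 (Middle): n₁ = 236, n₀ = 255, n = 491; a·n₀/n = 204·255/491 = 105.9470; c·n₁/n = 115·236/491 = 55.2749
Stratum 3 (High): n₁ = 379, n₀ = 129, n = 508; a·n₀/n = 163·129/508 = 41.3917; c·n₁/n = 41·379/508 = 30.5886
RR_MH = (34.1893 + 105.9470 + 41.3917) / (16.3868 + 55.2749 + 30.5886) = 181.5281 / 102.2504 = 1.77533

1.78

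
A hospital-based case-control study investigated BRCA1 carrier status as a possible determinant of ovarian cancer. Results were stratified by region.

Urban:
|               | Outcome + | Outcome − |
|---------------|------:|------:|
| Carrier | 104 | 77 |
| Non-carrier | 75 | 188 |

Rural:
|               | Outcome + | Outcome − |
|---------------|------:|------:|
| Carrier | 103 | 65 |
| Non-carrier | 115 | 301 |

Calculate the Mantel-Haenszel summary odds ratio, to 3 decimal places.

OR_MH = Σ(aᵢdᵢ/nᵢ) / Σ(bᵢcᵢ/nᵢ), where nᵢ is the stratum total.
Stratum 1 (Urban): n = 444; a·d/n = 104·188/444 = 44.0360; b·c/n = 77·75/444 = 13.0068
Stratum 2 (Rural): n = 584; a·d/n = 103·301/584 = 53.0873; b·c/n = 65·115/584 = 12.7997
OR_MH = (44.0360 + 53.0873) / (13.0068 + 12.7997) = 97.1234 / 25.8064 = 3.76354

3.764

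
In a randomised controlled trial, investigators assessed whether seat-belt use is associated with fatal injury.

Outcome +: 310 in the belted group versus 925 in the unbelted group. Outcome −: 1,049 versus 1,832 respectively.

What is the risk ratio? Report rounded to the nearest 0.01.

0.68

From the description: a = 310, b = 1049, c = 925, d = 1832.
Risk in exposed = 310/1359 = 0.22811; risk in unexposed = 925/2757 = 0.33551.
RR = 0.22811 / 0.33551 = 0.67989
The risk is 32% lower among the exposed than among the unexposed.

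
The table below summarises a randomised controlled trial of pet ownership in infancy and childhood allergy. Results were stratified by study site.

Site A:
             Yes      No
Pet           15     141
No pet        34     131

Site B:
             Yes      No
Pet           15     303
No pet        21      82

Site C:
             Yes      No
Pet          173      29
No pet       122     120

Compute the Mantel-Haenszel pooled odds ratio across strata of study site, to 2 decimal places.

OR_MH = Σ(aᵢdᵢ/nᵢ) / Σ(bᵢcᵢ/nᵢ), where nᵢ is the stratum total.
Stratum 1 (Site A): n = 321; a·d/n = 15·131/321 = 6.1215; b·c/n = 141·34/321 = 14.9346
Stratum 2 (Site B): n = 421; a·d/n = 15·82/421 = 2.9216; b·c/n = 303·21/421 = 15.1140
Stratum 3 (Site C): n = 444; a·d/n = 173·120/444 = 46.7568; b·c/n = 29·122/444 = 7.9685
OR_MH = (6.1215 + 2.9216 + 46.7568) / (14.9346 + 15.1140 + 7.9685) = 55.7999 / 38.0171 = 1.46776

1.47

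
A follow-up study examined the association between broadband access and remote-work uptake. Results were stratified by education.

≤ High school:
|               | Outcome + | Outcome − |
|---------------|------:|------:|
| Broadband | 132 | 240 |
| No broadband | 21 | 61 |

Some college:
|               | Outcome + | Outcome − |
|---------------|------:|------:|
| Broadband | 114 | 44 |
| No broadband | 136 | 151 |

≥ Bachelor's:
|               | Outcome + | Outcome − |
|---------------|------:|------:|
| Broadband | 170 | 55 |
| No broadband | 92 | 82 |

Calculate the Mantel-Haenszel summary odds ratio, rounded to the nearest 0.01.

OR_MH = Σ(aᵢdᵢ/nᵢ) / Σ(bᵢcᵢ/nᵢ), where nᵢ is the stratum total.
Stratum 1 (≤ High school): n = 454; a·d/n = 132·61/454 = 17.7357; b·c/n = 240·21/454 = 11.1013
Stratum 2 (Some college): n = 445; a·d/n = 114·151/445 = 38.6831; b·c/n = 44·136/445 = 13.4472
Stratum 3 (≥ Bachelor's): n = 399; a·d/n = 170·82/399 = 34.9373; b·c/n = 55·92/399 = 12.6817
OR_MH = (17.7357 + 38.6831 + 34.9373) / (11.1013 + 13.4472 + 12.6817) = 91.3562 / 37.2302 = 2.45382

2.45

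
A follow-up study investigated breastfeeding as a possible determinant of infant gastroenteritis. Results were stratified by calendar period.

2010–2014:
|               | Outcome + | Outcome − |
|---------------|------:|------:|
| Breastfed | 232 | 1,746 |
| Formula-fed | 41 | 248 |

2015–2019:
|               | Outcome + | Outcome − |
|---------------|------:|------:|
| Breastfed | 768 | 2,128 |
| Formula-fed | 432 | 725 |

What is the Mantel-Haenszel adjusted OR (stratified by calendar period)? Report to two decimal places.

OR_MH = Σ(aᵢdᵢ/nᵢ) / Σ(bᵢcᵢ/nᵢ), where nᵢ is the stratum total.
Stratum 1 (2010–2014): n = 2267; a·d/n = 232·248/2267 = 25.3798; b·c/n = 1746·41/2267 = 31.5774
Stratum 2 (2015–2019): n = 4053; a·d/n = 768·725/4053 = 137.3797; b·c/n = 2128·432/4053 = 226.8187
OR_MH = (25.3798 + 137.3797) / (31.5774 + 226.8187) = 162.7595 / 258.3961 = 0.62988

0.63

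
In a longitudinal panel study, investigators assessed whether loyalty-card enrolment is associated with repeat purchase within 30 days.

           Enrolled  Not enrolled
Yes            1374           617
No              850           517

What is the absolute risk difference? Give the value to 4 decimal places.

Reading the table with exposure as columns: a = 1374 (Enrolled, case), b = 850 (Enrolled, non-case), c = 617 (Not enrolled, case), d = 517.
Risk in exposed = 1374/2224 = 0.617806; risk in unexposed = 617/1134 = 0.544092.
Risk difference = 0.617806 − 0.544092 = 0.073714

0.0737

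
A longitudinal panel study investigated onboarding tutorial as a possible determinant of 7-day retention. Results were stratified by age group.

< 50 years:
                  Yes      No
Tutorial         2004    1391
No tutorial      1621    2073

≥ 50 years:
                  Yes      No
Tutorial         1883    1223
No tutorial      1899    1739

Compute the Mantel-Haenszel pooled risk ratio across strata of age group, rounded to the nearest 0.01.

1.25

RR_MH = Σ(aᵢ·n₀ᵢ/nᵢ) / Σ(cᵢ·n₁ᵢ/nᵢ), with n₁ᵢ = aᵢ+bᵢ (exposed), n₀ᵢ = cᵢ+dᵢ (unexposed), nᵢ = n₁ᵢ+n₀ᵢ.
Stratum 1 (< 50 years): n₁ = 3395, n₀ = 3694, n = 7089; a·n₀/n = 2004·3694/7089 = 1044.2624; c·n₁/n = 1621·3395/7089 = 776.3147
Stratum 2 (≥ 50 years): n₁ = 3106, n₀ = 3638, n = 6744; a·n₀/n = 1883·3638/6744 = 1015.7702; c·n₁/n = 1899·3106/6744 = 874.5988
RR_MH = (1044.2624 + 1015.7702) / (776.3147 + 874.5988) = 2060.0325 / 1650.9135 = 1.24781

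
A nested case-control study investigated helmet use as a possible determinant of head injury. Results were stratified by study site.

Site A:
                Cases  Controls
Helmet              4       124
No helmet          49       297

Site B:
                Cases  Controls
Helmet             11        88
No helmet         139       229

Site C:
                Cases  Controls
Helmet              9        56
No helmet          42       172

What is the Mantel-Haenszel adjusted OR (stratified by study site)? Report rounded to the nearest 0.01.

OR_MH = Σ(aᵢdᵢ/nᵢ) / Σ(bᵢcᵢ/nᵢ), where nᵢ is the stratum total.
Stratum 1 (Site A): n = 474; a·d/n = 4·297/474 = 2.5063; b·c/n = 124·49/474 = 12.8186
Stratum 2 (Site B): n = 467; a·d/n = 11·229/467 = 5.3940; b·c/n = 88·139/467 = 26.1927
Stratum 3 (Site C): n = 279; a·d/n = 9·172/279 = 5.5484; b·c/n = 56·42/279 = 8.4301
OR_MH = (2.5063 + 5.3940 + 5.5484) / (12.8186 + 26.1927 + 8.4301) = 13.4487 / 47.4414 = 0.28348

0.28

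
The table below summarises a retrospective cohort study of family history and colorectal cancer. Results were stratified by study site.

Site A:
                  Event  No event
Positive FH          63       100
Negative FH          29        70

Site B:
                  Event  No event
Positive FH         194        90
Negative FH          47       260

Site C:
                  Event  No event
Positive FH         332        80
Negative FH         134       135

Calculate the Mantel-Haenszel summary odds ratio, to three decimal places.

4.946

OR_MH = Σ(aᵢdᵢ/nᵢ) / Σ(bᵢcᵢ/nᵢ), where nᵢ is the stratum total.
Stratum 1 (Site A): n = 262; a·d/n = 63·70/262 = 16.8321; b·c/n = 100·29/262 = 11.0687
Stratum 2 (Site B): n = 591; a·d/n = 194·260/591 = 85.3469; b·c/n = 90·47/591 = 7.1574
Stratum 3 (Site C): n = 681; a·d/n = 332·135/681 = 65.8150; b·c/n = 80·134/681 = 15.7416
OR_MH = (16.8321 + 85.3469 + 65.8150) / (11.0687 + 7.1574 + 15.7416) = 167.9939 / 33.9676 = 4.94571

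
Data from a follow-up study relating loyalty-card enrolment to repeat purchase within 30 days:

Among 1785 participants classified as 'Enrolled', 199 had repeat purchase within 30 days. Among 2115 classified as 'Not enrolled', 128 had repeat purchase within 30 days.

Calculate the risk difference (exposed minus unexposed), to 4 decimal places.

From the description: a = 199, b = 1586, c = 128, d = 1987.
Risk in exposed = 199/1785 = 0.111485; risk in unexposed = 128/2115 = 0.060520.
Risk difference = 0.111485 − 0.060520 = 0.050964

0.0510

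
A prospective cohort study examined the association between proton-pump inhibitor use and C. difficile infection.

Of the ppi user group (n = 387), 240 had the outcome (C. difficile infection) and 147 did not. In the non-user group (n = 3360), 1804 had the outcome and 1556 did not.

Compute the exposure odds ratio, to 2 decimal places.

From the description: a = 240, b = 147, c = 1804, d = 1556.
OR = (a·d)/(b·c) = (240 × 1556) / (147 × 1804) = 373440 / 265188 = 1.40821
The odds of C. difficile infection are about 1.41 times as high in the ppi user group.

1.41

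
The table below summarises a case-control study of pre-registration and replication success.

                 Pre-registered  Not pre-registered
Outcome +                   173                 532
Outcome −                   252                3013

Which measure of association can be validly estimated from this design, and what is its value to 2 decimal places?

Reading the table with exposure as columns: a = 173 (Pre-registered, case), b = 252 (Pre-registered, non-case), c = 532 (Not pre-registered, case), d = 3013.
This is a case-control study: participants were sampled on outcome status, so risks in the source population cannot be estimated directly — relative risk is not valid here. The odds ratio is the appropriate measure.
OR = (a·d)/(b·c) = (173 × 3013) / (252 × 532) = 521249 / 134064 = 3.88806

3.89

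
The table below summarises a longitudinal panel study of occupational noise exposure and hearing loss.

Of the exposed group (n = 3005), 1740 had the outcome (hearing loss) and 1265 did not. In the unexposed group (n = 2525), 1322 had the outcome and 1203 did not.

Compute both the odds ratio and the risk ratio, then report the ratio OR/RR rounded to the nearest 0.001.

1.132

From the description: a = 1740, b = 1265, c = 1322, d = 1203.
OR = (1740·1203)/(1265·1322) = 2093220/1672330 = 1.25168
Risk in exposed = 1740/3005 = 0.57903; risk in unexposed = 1322/2525 = 0.52356; RR = 1.10595
OR/RR = 1.25168 / 1.10595 = 1.13177
The outcome is not rare, so the OR lies further from 1 than the RR.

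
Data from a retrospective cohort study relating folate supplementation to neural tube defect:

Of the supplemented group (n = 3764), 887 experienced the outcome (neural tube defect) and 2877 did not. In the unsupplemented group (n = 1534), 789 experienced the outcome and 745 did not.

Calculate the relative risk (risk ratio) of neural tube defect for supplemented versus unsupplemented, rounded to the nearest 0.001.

From the description: a = 887, b = 2877, c = 789, d = 745.
Risk in exposed = 887/3764 = 0.23565; risk in unexposed = 789/1534 = 0.51434.
RR = 0.23565 / 0.51434 = 0.45817
The risk is 54% lower among the exposed than among the unexposed.

0.458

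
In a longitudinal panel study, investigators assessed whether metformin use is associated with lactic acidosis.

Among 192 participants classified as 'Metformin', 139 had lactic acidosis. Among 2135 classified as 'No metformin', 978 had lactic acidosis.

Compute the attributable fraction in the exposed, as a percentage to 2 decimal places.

36.73

From the description: a = 139, b = 53, c = 978, d = 1157.
Risk in exposed = 139/192 = 0.72396; risk in unexposed = 978/2135 = 0.45808.
RR = 0.72396/0.45808 = 1.58042
AR% = (RR − 1)/RR × 100 = (1.58042 − 1)/1.58042 × 100 = 36.7257%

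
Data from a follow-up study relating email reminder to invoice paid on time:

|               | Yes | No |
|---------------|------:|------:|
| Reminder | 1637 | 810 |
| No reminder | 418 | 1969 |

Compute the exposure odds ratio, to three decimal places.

9.520

Cells: a = 1637, b = 810, c = 418, d = 1969.
OR = (a·d)/(b·c) = (1637 × 1969) / (810 × 418) = 3223253 / 338580 = 9.51992
The odds of invoice paid on time are about 9.52 times as high in the reminder group.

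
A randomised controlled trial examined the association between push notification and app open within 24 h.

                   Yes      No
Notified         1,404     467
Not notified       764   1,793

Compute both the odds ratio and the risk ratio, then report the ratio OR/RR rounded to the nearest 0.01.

Cells: a = 1404, b = 467, c = 764, d = 1793.
OR = (1404·1793)/(467·764) = 2517372/356788 = 7.05565
Risk in exposed = 1404/1871 = 0.75040; risk in unexposed = 764/2557 = 0.29879; RR = 2.51149
OR/RR = 7.05565 / 2.51149 = 2.80935
The outcome is not rare, so the OR lies further from 1 than the RR.

2.81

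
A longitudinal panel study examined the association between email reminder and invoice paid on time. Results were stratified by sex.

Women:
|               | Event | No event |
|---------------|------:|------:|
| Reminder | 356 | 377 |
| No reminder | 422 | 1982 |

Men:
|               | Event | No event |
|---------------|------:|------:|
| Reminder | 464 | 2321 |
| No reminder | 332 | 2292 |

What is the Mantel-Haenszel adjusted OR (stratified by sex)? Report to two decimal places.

2.18

OR_MH = Σ(aᵢdᵢ/nᵢ) / Σ(bᵢcᵢ/nᵢ), where nᵢ is the stratum total.
Stratum 1 (Women): n = 3137; a·d/n = 356·1982/3137 = 224.9257; b·c/n = 377·422/3137 = 50.7153
Stratum 2 (Men): n = 5409; a·d/n = 464·2292/5409 = 196.6145; b·c/n = 2321·332/5409 = 142.4611
OR_MH = (224.9257 + 196.6145) / (50.7153 + 142.4611) = 421.5403 / 193.1764 = 2.18215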